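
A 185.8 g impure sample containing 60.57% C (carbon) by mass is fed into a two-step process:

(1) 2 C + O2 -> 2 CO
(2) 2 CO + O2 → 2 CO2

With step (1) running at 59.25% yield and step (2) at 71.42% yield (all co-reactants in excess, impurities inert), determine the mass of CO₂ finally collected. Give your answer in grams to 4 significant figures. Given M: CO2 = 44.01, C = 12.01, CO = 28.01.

Pure C = 185.8 × 0.6057 = 112.54 g.
n(C) = 112.54 / 12.01 = 9.3704 mol.
Step 1 (C:CO = 2:2): theoretical n(CO) = 9.3704 mol; at 59.25% yield, n(CO) = 5.5520 mol.
Step 2 (CO:CO2 = 2:2): theoretical n(CO2) = 5.5520 mol, so theoretical mass = 5.5520 × 44.01 = 244.34 g.
At 71.42% yield, actual mass of CO2 = 244.34 × 0.7142 = 174.51 g.

174.5 g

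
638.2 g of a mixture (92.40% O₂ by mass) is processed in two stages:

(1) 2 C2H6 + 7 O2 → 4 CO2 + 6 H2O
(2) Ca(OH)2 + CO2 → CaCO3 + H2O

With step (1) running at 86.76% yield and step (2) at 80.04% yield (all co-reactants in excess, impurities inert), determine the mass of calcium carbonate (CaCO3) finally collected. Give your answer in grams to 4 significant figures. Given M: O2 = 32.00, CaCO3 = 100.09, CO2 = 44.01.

731.9 g

Pure O2 = 638.2 × 0.9240 = 589.70 g.
n(O2) = 589.70 / 32.00 = 18.428 mol.
Step 1 (O2:CO2 = 7:4): theoretical n(CO2) = 10.530 mol; at 86.76% yield, n(CO2) = 9.1361 mol.
Step 2 (CO2:CaCO3 = 1:1): theoretical n(CaCO3) = 9.1361 mol, so theoretical mass = 9.1361 × 100.09 = 914.43 g.
At 80.04% yield, actual mass of CaCO3 = 914.43 × 0.8004 = 731.91 g.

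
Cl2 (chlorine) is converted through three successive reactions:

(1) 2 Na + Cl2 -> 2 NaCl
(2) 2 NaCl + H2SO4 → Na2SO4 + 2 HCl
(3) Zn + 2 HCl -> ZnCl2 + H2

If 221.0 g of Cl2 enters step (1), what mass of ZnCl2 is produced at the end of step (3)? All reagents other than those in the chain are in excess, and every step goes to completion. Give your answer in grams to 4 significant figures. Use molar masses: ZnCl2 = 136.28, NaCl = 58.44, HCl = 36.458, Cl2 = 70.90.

424.8 g

n(Cl2) = 221.0 / 70.90 = 3.1171 mol.
Reaction (1): Cl2→NaCl ratio 1:2 ⇒ n(NaCl) = 6.2341 mol.
Reaction (2): NaCl→HCl ratio 2:2 ⇒ n(HCl) = 6.2341 mol.
Reaction (3): HCl→ZnCl2 ratio 2:1 ⇒ n(ZnCl2) = 3.1171 mol.
Mass of ZnCl2 = 3.1171 × 136.28 = 424.79 g.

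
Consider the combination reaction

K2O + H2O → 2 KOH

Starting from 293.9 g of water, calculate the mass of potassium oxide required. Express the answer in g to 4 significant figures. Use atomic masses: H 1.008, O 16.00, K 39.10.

1537 g

M(H2O) = 2(1.008) + 16.00 = 18.016 g/mol.
M(K2O) = 2(39.10) + 16.00 = 94.20 g/mol.
n(H2O) = 293.90 g / 18.016 g/mol = 16.313 mol.
From the equation the H2O:K2O mole ratio is 1:1, so n(K2O) = 16.313 × 1/1 = 16.313 mol.
Mass of K2O = 16.313 mol × 94.20 g/mol = 1536.7 g.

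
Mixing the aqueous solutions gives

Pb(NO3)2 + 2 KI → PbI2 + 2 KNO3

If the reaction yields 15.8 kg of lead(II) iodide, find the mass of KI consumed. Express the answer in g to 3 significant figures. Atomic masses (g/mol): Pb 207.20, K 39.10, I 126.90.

M(PbI2) = 207.20 + 2(126.90) = 461.00 g/mol.
M(KI) = 39.10 + 126.90 = 166.00 g/mol.
Convert: 15.8 kg = 15800 g.
n(PbI2) = 15800 g / 461.00 g/mol = 34.27 mol.
From the equation the PbI2:KI mole ratio is 1:2, so n(KI) = 34.27 × 2/1 = 68.55 mol.
Mass of KI = 68.55 mol × 166.00 g/mol = 11380 g.

11400 g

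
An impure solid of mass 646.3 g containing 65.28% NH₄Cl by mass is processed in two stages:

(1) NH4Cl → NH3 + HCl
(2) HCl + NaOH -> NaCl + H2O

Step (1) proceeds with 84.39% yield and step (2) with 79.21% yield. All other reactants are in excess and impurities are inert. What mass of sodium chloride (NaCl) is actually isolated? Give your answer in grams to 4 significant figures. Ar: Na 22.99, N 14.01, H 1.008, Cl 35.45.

Pure NH4Cl = 646.3 × 0.6528 = 421.90 g.
M(NH4Cl) = 14.01 + 4(1.008) + 35.45 = 53.492 g/mol.
M(NaCl) = 22.99 + 35.45 = 58.44 g/mol.
n(NH4Cl) = 421.90 / 53.492 = 7.8872 mol.
Step 1 (NH4Cl:HCl = 1:1): theoretical n(HCl) = 7.8872 mol; at 84.39% yield, n(HCl) = 6.6560 mol.
Step 2 (HCl:NaCl = 1:1): theoretical n(NaCl) = 6.6560 mol, so theoretical mass = 6.6560 × 58.44 = 388.98 g.
At 79.21% yield, actual mass of NaCl = 388.98 × 0.7921 = 308.11 g.

308.1 g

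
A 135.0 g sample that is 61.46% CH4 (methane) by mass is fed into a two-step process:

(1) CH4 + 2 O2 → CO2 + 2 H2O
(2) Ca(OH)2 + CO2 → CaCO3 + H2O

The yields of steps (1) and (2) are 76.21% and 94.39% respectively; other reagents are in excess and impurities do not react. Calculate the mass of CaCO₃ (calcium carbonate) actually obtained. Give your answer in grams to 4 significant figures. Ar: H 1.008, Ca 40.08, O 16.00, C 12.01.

372.4 g

Pure CH4 = 135.0 × 0.6146 = 82.971 g.
M(CH4) = 12.01 + 4(1.008) = 16.042 g/mol.
M(CaCO3) = 40.08 + 12.01 + 3(16.00) = 100.09 g/mol.
n(CH4) = 82.971 / 16.042 = 5.1721 mol.
Step 1 (CH4:CO2 = 1:1): theoretical n(CO2) = 5.1721 mol; at 76.21% yield, n(CO2) = 3.9417 mol.
Step 2 (CO2:CaCO3 = 1:1): theoretical n(CaCO3) = 3.9417 mol, so theoretical mass = 3.9417 × 100.09 = 394.52 g.
At 94.39% yield, actual mass of CaCO3 = 394.52 × 0.9439 = 372.39 g.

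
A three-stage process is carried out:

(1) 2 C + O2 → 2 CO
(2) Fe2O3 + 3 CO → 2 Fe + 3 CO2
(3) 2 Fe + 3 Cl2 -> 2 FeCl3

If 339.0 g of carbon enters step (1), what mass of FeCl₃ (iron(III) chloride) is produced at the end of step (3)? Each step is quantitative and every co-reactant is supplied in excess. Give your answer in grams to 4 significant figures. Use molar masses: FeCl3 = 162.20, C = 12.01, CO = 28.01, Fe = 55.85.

n(C) = 339.0 / 12.01 = 28.226 mol.
Reaction (1): C→CO ratio 2:2 ⇒ n(CO) = 28.226 mol.
Reaction (2): CO→Fe ratio 3:2 ⇒ n(Fe) = 18.818 mol.
Reaction (3): Fe→FeCl3 ratio 2:2 ⇒ n(FeCl3) = 18.818 mol.
Mass of FeCl3 = 18.818 × 162.20 = 3052.2 g.

3052 g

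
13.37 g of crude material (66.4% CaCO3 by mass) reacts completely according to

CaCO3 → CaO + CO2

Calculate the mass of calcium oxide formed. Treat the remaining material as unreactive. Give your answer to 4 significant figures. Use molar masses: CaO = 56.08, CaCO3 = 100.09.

Mass of pure CaCO3 = 13.37 g × 0.664 = 8.8777 g.
n(CaCO3) = 8.8777 g / 100.09 g/mol = 0.088697 mol.
From the equation the CaCO3:CaO mole ratio is 1:1, so n(CaO) = 0.088697 × 1/1 = 0.088697 mol.
Mass of CaO = 0.088697 mol × 56.08 g/mol = 4.9741 g.

4.974 g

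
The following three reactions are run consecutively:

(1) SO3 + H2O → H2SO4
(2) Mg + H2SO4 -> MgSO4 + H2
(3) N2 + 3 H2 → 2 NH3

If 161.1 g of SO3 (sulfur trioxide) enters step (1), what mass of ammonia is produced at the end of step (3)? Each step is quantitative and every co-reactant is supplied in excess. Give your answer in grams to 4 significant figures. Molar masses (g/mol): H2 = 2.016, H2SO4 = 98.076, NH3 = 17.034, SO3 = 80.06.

n(SO3) = 161.1 / 80.06 = 2.0122 mol.
Reaction (1): SO3→H2SO4 ratio 1:1 ⇒ n(H2SO4) = 2.0122 mol.
Reaction (2): H2SO4→H2 ratio 1:1 ⇒ n(H2) = 2.0122 mol.
Reaction (3): H2→NH3 ratio 3:2 ⇒ n(NH3) = 1.3415 mol.
Mass of NH3 = 1.3415 × 17.034 = 22.851 g.

22.85 g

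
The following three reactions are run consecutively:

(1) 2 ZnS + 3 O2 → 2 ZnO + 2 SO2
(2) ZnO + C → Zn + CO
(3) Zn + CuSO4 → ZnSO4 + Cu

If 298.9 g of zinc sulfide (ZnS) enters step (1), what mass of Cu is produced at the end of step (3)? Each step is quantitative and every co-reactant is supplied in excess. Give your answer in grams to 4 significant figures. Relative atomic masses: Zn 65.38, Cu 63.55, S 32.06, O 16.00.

194.9 g

M(ZnS) = 65.38 + 32.06 = 97.44 g/mol.
M(Cu) = 63.55 g/mol.
n(ZnS) = 298.9 / 97.44 = 3.0675 mol.
Reaction (1): ZnS→ZnO ratio 2:2 ⇒ n(ZnO) = 3.0675 mol.
Reaction (2): ZnO→Zn ratio 1:1 ⇒ n(Zn) = 3.0675 mol.
Reaction (3): Zn→Cu ratio 1:1 ⇒ n(Cu) = 3.0675 mol.
Mass of Cu = 3.0675 × 63.55 = 194.94 g.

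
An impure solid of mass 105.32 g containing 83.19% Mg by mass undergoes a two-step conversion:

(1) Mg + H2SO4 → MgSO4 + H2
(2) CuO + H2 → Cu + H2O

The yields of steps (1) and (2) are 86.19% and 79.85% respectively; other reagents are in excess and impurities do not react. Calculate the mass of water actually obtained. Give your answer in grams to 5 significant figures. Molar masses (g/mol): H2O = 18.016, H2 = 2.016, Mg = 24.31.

Pure Mg = 105.32 × 0.8319 = 87.6157 g.
n(Mg) = 87.6157 / 24.31 = 3.60410 mol.
Step 1 (Mg:H2 = 1:1): theoretical n(H2) = 3.60410 mol; at 86.19% yield, n(H2) = 3.10638 mol.
Step 2 (H2:H2O = 1:1): theoretical n(H2O) = 3.10638 mol, so theoretical mass = 3.10638 × 18.016 = 55.9645 g.
At 79.85% yield, actual mass of H2O = 55.9645 × 0.7985 = 44.6876 g.

44.688 g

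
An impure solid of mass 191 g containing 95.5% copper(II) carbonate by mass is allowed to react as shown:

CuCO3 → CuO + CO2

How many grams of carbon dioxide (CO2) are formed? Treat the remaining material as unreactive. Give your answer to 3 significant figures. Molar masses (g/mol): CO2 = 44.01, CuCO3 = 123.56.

65.0 g

Mass of pure CuCO3 = 191 g × 0.955 = 182.4 g.
n(CuCO3) = 182.4 g / 123.56 g/mol = 1.476 mol.
From the equation the CuCO3:CO2 mole ratio is 1:1, so n(CO2) = 1.476 × 1/1 = 1.476 mol.
Mass of CO2 = 1.476 mol × 44.01 g/mol = 64.97 g.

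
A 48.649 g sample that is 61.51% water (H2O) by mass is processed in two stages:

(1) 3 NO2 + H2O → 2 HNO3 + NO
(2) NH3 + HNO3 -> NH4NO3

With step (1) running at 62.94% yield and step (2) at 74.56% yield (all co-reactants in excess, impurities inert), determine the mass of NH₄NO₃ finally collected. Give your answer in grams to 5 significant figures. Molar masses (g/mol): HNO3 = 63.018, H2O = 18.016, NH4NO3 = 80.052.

124.79 g

Pure H2O = 48.649 × 0.6151 = 29.9240 g.
n(H2O) = 29.9240 / 18.016 = 1.66097 mol.
Step 1 (H2O:HNO3 = 1:2): theoretical n(HNO3) = 3.32194 mol; at 62.94% yield, n(HNO3) = 2.09083 mol.
Step 2 (HNO3:NH4NO3 = 1:1): theoretical n(NH4NO3) = 2.09083 mol, so theoretical mass = 2.09083 × 80.052 = 167.375 g.
At 74.56% yield, actual mass of NH4NO3 = 167.375 × 0.7456 = 124.795 g.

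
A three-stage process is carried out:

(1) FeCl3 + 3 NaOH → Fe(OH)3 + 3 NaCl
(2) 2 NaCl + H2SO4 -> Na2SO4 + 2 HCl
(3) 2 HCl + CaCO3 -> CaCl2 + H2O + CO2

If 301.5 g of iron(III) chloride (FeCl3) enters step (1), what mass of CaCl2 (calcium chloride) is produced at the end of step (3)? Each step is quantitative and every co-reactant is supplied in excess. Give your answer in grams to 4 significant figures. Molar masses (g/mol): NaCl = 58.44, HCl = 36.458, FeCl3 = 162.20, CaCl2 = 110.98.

309.4 g

n(FeCl3) = 301.5 / 162.20 = 1.8588 mol.
Reaction (1): FeCl3→NaCl ratio 1:3 ⇒ n(NaCl) = 5.5764 mol.
Reaction (2): NaCl→HCl ratio 2:2 ⇒ n(HCl) = 5.5764 mol.
Reaction (3): HCl→CaCl2 ratio 2:1 ⇒ n(CaCl2) = 2.7882 mol.
Mass of CaCl2 = 2.7882 × 110.98 = 309.44 g.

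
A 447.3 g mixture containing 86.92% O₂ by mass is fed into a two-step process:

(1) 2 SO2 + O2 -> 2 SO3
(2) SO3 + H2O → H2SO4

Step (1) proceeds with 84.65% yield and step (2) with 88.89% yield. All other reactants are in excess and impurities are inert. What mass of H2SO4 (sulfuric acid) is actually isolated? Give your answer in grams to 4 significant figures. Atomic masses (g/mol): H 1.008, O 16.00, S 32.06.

Pure O2 = 447.3 × 0.8692 = 388.79 g.
M(O2) = 2(16.00) = 32.00 g/mol.
M(H2SO4) = 2(1.008) + 32.06 + 4(16.00) = 98.076 g/mol.
n(O2) = 388.79 / 32.00 = 12.150 mol.
Step 1 (O2:SO3 = 1:2): theoretical n(SO3) = 24.300 mol; at 84.65% yield, n(SO3) = 20.570 mol.
Step 2 (SO3:H2SO4 = 1:1): theoretical n(H2SO4) = 20.570 mol, so theoretical mass = 20.570 × 98.076 = 2017.4 g.
At 88.89% yield, actual mass of H2SO4 = 2017.4 × 0.8889 = 1793.3 g.

1793 g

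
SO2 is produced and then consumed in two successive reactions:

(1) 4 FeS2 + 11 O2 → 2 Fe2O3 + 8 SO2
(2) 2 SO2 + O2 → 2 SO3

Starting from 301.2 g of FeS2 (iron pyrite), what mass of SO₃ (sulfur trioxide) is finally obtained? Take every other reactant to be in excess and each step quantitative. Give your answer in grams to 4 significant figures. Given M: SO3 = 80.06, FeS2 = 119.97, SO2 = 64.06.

n(FeS2) = 301.20 / 119.97 = 2.5106 mol.
Step 1 gives a 4:8 ratio of FeS2 to SO2, so n(SO2) = 5.0213 mol.
In step 2 the SO2:SO3 ratio is 2:2, so n(SO3) = 5.0213 mol.
Mass of SO3 = 5.0213 × 80.06 = 402.00 g.

402.0 g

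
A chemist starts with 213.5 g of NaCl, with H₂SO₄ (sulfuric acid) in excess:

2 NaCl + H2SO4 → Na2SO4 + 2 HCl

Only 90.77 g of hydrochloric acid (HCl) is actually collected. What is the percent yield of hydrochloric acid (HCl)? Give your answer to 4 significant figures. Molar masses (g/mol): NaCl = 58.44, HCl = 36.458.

n(NaCl) = 213.50 g / 58.44 g/mol = 3.6533 mol.
From the equation the NaCl:HCl mole ratio is 2:2, so n(HCl) = 3.6533 × 2/2 = 3.6533 mol.
Mass of HCl = 3.6533 mol × 36.458 g/mol = 133.19 g.
This is the theoretical yield. Percent yield = 90.77 g / 133.19 g × 100% = 68.149%.

68.15 %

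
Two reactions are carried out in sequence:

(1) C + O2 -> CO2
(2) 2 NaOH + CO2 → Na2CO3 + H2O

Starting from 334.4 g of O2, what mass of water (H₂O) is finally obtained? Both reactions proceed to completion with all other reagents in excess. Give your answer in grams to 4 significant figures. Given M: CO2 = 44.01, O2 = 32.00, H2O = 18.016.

188.3 g

n(O2) = 334.40 / 32.00 = 10.450 mol.
Step 1 gives a 1:1 ratio of O2 to CO2, so n(CO2) = 10.450 mol.
In step 2 the CO2:H2O ratio is 1:1, so n(H2O) = 10.450 mol.
Mass of H2O = 10.450 × 18.016 = 188.27 g.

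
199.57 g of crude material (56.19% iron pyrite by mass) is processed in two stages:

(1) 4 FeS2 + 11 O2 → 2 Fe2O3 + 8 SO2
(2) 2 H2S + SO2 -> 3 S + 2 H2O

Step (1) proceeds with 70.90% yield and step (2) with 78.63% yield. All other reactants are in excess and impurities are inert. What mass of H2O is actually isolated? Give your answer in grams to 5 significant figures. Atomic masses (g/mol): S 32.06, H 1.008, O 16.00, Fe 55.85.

Pure FeS2 = 199.57 × 0.5619 = 112.138 g.
M(FeS2) = 55.85 + 2(32.06) = 119.97 g/mol.
M(H2O) = 2(1.008) + 16.00 = 18.016 g/mol.
n(FeS2) = 112.138 / 119.97 = 0.934720 mol.
Step 1 (FeS2:SO2 = 4:8): theoretical n(SO2) = 1.86944 mol; at 70.90% yield, n(SO2) = 1.32543 mol.
Step 2 (SO2:H2O = 1:2): theoretical n(H2O) = 2.65087 mol, so theoretical mass = 2.65087 × 18.016 = 47.7580 g.
At 78.63% yield, actual mass of H2O = 47.7580 × 0.7863 = 37.5521 g.

37.552 g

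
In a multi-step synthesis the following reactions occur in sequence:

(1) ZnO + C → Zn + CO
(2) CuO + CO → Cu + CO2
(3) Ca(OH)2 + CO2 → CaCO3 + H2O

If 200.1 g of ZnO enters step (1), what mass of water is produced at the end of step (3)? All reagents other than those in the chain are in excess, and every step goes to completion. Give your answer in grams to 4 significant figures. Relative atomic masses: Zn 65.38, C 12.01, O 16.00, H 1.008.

M(ZnO) = 65.38 + 16.00 = 81.38 g/mol.
M(H2O) = 2(1.008) + 16.00 = 18.016 g/mol.
n(ZnO) = 200.1 / 81.38 = 2.4588 mol.
Reaction (1): ZnO→CO ratio 1:1 ⇒ n(CO) = 2.4588 mol.
Reaction (2): CO→CO2 ratio 1:1 ⇒ n(CO2) = 2.4588 mol.
Reaction (3): CO2→H2O ratio 1:1 ⇒ n(H2O) = 2.4588 mol.
Mass of H2O = 2.4588 × 18.016 = 44.298 g.

44.30 g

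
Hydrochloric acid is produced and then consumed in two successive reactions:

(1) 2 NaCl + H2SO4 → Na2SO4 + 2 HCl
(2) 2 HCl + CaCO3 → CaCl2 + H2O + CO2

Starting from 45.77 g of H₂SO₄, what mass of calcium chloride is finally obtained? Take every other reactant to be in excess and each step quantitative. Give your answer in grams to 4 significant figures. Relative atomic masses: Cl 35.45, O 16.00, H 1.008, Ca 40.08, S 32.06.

51.79 g

M(H2SO4) = 2(1.008) + 32.06 + 4(16.00) = 98.076 g/mol.
M(CaCl2) = 40.08 + 2(35.45) = 110.98 g/mol.
n(H2SO4) = 45.770 / 98.076 = 0.46668 mol.
Step 1 gives a 1:2 ratio of H2SO4 to HCl, so n(HCl) = 0.93336 mol.
In step 2 the HCl:CaCl2 ratio is 2:1, so n(CaCl2) = 0.46668 mol.
Mass of CaCl2 = 0.46668 × 110.98 = 51.792 g.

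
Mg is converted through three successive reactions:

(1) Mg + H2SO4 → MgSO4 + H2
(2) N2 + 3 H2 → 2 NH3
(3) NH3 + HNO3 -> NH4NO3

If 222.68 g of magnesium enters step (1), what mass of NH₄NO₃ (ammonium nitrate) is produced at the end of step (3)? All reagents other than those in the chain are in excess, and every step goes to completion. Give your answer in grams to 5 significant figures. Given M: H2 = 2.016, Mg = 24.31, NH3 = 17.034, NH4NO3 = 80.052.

488.85 g

n(Mg) = 222.68 / 24.31 = 9.16002 mol.
Reaction (1): Mg→H2 ratio 1:1 ⇒ n(H2) = 9.16002 mol.
Reaction (2): H2→NH3 ratio 3:2 ⇒ n(NH3) = 6.10668 mol.
Reaction (3): NH3→NH4NO3 ratio 1:1 ⇒ n(NH4NO3) = 6.10668 mol.
Mass of NH4NO3 = 6.10668 × 80.052 = 488.852 g.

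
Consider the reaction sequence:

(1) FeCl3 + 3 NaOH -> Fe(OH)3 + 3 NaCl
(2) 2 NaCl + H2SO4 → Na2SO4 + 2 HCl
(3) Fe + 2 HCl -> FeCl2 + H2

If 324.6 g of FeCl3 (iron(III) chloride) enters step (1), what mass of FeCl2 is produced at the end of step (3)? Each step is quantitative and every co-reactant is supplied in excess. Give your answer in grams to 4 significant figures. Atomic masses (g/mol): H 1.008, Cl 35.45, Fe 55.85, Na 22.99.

380.5 g

M(FeCl3) = 55.85 + 3(35.45) = 162.20 g/mol.
M(FeCl2) = 55.85 + 2(35.45) = 126.75 g/mol.
n(FeCl3) = 324.6 / 162.20 = 2.0012 mol.
Reaction (1): FeCl3→NaCl ratio 1:3 ⇒ n(NaCl) = 6.0037 mol.
Reaction (2): NaCl→HCl ratio 2:2 ⇒ n(HCl) = 6.0037 mol.
Reaction (3): HCl→FeCl2 ratio 2:1 ⇒ n(FeCl2) = 3.0018 mol.
Mass of FeCl2 = 3.0018 × 126.75 = 380.48 g.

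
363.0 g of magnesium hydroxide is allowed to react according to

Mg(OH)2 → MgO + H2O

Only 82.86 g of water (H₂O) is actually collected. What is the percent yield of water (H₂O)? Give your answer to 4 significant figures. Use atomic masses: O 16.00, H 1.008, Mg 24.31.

73.90 %

M(Mg(OH)2) = 24.31 + 2(16.00) + 2(1.008) = 58.326 g/mol.
M(H2O) = 2(1.008) + 16.00 = 18.016 g/mol.
n(Mg(OH)2) = 363.00 g / 58.326 g/mol = 6.2236 mol.
From the equation the Mg(OH)2:H2O mole ratio is 1:1, so n(H2O) = 6.2236 × 1/1 = 6.2236 mol.
Mass of H2O = 6.2236 mol × 18.016 g/mol = 112.13 g.
This is the theoretical yield. Percent yield = 82.86 g / 112.13 g × 100% = 73.900%.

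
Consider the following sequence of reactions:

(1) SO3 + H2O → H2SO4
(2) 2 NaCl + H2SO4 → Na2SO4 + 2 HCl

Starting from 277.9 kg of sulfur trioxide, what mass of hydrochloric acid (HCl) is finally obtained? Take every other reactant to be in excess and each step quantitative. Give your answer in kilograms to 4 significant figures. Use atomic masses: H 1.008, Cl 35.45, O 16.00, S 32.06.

253.1 kg

M(SO3) = 32.06 + 3(16.00) = 80.06 g/mol.
M(HCl) = 1.008 + 35.45 = 36.458 g/mol.
277.9 kg = 277900 g.
n(SO3) = 277900 / 80.06 = 3471.1 mol.
Step 1 gives a 1:1 ratio of SO3 to H2SO4, so n(H2SO4) = 3471.1 mol.
In step 2 the H2SO4:HCl ratio is 1:2, so n(HCl) = 6942.3 mol.
Mass of HCl = 6942.3 × 36.458 = 253100 g = 253.1 kg.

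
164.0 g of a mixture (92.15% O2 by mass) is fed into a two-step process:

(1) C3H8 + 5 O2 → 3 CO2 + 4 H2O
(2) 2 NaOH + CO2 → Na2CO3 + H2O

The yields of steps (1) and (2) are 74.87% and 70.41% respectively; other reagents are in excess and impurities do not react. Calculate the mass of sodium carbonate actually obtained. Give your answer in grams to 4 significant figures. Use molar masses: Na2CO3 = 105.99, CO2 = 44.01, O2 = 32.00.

158.3 g

Pure O2 = 164.0 × 0.9215 = 151.13 g.
n(O2) = 151.13 / 32.00 = 4.7227 mol.
Step 1 (O2:CO2 = 5:3): theoretical n(CO2) = 2.8336 mol; at 74.87% yield, n(CO2) = 2.1215 mol.
Step 2 (CO2:Na2CO3 = 1:1): theoretical n(Na2CO3) = 2.1215 mol, so theoretical mass = 2.1215 × 105.99 = 224.86 g.
At 70.41% yield, actual mass of Na2CO3 = 224.86 × 0.7041 = 158.32 g.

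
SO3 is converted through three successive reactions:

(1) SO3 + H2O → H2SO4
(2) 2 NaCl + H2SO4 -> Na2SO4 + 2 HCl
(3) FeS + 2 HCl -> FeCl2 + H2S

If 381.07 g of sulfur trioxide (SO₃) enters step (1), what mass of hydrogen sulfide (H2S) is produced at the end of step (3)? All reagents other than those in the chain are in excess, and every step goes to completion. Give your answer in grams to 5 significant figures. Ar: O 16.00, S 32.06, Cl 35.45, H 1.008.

162.20 g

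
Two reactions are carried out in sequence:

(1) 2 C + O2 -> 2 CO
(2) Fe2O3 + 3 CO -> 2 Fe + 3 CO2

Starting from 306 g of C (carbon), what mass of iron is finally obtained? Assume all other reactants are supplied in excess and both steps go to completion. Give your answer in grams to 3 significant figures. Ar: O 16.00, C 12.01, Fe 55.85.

949 g

M(C) = 12.01 g/mol.
M(Fe) = 55.85 g/mol.
n(C) = 306.0 / 12.01 = 25.48 mol.
Step 1 gives a 2:2 ratio of C to CO, so n(CO) = 25.48 mol.
In step 2 the CO:Fe ratio is 3:2, so n(Fe) = 16.99 mol.
Mass of Fe = 16.99 × 55.85 = 948.7 g.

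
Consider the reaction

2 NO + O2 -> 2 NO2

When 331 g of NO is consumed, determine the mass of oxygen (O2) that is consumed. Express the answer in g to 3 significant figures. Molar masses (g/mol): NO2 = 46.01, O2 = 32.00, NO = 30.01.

176 g

n(NO) = 331.0 g / 30.01 g/mol = 11.03 mol.
From the equation the NO:O2 mole ratio is 2:1, so n(O2) = 11.03 × 1/2 = 5.515 mol.
Mass of O2 = 5.515 mol × 32.00 g/mol = 176.5 g.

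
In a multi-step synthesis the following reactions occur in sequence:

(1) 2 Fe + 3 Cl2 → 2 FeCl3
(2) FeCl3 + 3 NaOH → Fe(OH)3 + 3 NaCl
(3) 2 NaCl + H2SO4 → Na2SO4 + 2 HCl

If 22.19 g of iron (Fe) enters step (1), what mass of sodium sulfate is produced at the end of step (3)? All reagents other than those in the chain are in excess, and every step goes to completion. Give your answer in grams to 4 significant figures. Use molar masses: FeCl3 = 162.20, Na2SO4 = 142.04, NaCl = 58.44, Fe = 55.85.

n(Fe) = 22.19 / 55.85 = 0.39731 mol.
Reaction (1): Fe→FeCl3 ratio 2:2 ⇒ n(FeCl3) = 0.39731 mol.
Reaction (2): FeCl3→NaCl ratio 1:3 ⇒ n(NaCl) = 1.1919 mol.
Reaction (3): NaCl→Na2SO4 ratio 2:1 ⇒ n(Na2SO4) = 0.59597 mol.
Mass of Na2SO4 = 0.59597 × 142.04 = 84.652 g.

84.65 g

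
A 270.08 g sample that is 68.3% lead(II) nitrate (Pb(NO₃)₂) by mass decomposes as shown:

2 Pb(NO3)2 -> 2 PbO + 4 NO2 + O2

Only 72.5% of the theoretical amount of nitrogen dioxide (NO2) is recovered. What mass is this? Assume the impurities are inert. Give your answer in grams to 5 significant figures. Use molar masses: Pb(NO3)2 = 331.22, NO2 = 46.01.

37.155 g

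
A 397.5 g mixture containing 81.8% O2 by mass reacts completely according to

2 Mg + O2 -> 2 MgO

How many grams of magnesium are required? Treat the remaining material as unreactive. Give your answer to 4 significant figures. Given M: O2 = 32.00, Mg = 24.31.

494.0 g

Mass of pure O2 = 397.5 g × 0.818 = 325.15 g.
n(O2) = 325.15 g / 32.00 g/mol = 10.161 mol.
From the equation the O2:Mg mole ratio is 1:2, so n(Mg) = 10.161 × 2/1 = 20.322 mol.
Mass of Mg = 20.322 mol × 24.31 g/mol = 494.03 g.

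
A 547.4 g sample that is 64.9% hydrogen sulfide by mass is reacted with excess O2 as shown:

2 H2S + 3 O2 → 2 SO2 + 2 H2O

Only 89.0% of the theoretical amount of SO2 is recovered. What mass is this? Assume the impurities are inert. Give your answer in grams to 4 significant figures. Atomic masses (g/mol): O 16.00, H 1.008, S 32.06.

594.4 g

Pure H2S available = 547.4 g × 0.649 = 355.26 g.
M(H2S) = 2(1.008) + 32.06 = 34.076 g/mol.
M(SO2) = 32.06 + 2(16.00) = 64.06 g/mol.
n(H2S) = 355.26 g / 34.076 g/mol = 10.426 mol.
From the equation the H2S:SO2 mole ratio is 2:2, so n(SO2) = 10.426 × 2/2 = 10.426 mol.
Mass of SO2 = 10.426 mol × 64.06 g/mol = 667.86 g.
Actual mass collected = 667.86 g × 0.890 = 594.40 g.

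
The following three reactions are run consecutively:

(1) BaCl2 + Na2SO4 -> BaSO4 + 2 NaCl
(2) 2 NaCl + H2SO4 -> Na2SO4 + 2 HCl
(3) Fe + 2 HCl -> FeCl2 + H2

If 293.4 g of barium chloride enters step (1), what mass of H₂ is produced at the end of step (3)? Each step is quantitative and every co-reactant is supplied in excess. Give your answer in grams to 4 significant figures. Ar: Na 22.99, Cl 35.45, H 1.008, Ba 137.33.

2.841 g

M(BaCl2) = 137.33 + 2(35.45) = 208.23 g/mol.
M(H2) = 2(1.008) = 2.016 g/mol.
n(BaCl2) = 293.4 / 208.23 = 1.4090 mol.
Reaction (1): BaCl2→NaCl ratio 1:2 ⇒ n(NaCl) = 2.8180 mol.
Reaction (2): NaCl→HCl ratio 2:2 ⇒ n(HCl) = 2.8180 mol.
Reaction (3): HCl→H2 ratio 2:1 ⇒ n(H2) = 1.4090 mol.
Mass of H2 = 1.4090 × 2.016 = 2.8406 g.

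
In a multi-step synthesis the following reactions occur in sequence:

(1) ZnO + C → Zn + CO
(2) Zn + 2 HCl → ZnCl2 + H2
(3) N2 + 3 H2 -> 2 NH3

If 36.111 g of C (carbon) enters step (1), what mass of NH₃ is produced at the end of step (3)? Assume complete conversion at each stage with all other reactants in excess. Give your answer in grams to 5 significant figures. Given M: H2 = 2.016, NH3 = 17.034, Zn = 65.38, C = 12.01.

34.145 g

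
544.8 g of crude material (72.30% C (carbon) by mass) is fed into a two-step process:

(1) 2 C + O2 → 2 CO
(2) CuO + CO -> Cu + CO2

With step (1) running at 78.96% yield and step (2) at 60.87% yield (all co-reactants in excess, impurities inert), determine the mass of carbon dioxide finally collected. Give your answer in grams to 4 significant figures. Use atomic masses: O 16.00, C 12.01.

693.7 g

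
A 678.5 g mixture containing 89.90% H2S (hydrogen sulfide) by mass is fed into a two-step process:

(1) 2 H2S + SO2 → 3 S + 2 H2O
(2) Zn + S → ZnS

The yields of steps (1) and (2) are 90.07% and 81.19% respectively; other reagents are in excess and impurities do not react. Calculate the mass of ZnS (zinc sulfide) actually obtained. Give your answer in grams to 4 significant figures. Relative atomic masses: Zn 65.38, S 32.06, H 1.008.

1913 g

Pure H2S = 678.5 × 0.8990 = 609.97 g.
M(H2S) = 2(1.008) + 32.06 = 34.076 g/mol.
M(ZnS) = 65.38 + 32.06 = 97.44 g/mol.
n(H2S) = 609.97 / 34.076 = 17.900 mol.
Step 1 (H2S:S = 2:3): theoretical n(S) = 26.850 mol; at 90.07% yield, n(S) = 24.184 mol.
Step 2 (S:ZnS = 1:1): theoretical n(ZnS) = 24.184 mol, so theoretical mass = 24.184 × 97.44 = 2356.5 g.
At 81.19% yield, actual mass of ZnS = 2356.5 × 0.8119 = 1913.3 g.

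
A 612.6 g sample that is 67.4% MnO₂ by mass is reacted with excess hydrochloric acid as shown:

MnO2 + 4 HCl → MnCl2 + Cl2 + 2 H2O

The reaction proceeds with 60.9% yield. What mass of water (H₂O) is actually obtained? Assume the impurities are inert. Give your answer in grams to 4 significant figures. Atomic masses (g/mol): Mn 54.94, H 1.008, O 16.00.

Pure MnO2 available = 612.6 g × 0.674 = 412.89 g.
M(MnO2) = 54.94 + 2(16.00) = 86.94 g/mol.
M(H2O) = 2(1.008) + 16.00 = 18.016 g/mol.
n(MnO2) = 412.89 g / 86.94 g/mol = 4.7492 mol.
From the equation the MnO2:H2O mole ratio is 1:2, so n(H2O) = 4.7492 × 2/1 = 9.4983 mol.
Mass of H2O = 9.4983 mol × 18.016 g/mol = 171.12 g.
Actual mass collected = 171.12 g × 0.609 = 104.21 g.

104.2 g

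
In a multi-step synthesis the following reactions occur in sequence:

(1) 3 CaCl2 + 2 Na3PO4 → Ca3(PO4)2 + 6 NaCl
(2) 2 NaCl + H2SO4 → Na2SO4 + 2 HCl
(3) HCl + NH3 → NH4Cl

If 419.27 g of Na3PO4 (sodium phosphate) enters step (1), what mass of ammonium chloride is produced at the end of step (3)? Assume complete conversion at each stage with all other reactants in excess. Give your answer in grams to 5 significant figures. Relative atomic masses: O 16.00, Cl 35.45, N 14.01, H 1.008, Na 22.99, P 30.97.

M(Na3PO4) = 3(22.99) + 30.97 + 4(16.00) = 163.94 g/mol.
M(NH4Cl) = 14.01 + 4(1.008) + 35.45 = 53.492 g/mol.
n(Na3PO4) = 419.27 / 163.94 = 2.55746 mol.
Reaction (1): Na3PO4→NaCl ratio 2:6 ⇒ n(NaCl) = 7.67238 mol.
Reaction (2): NaCl→HCl ratio 2:2 ⇒ n(HCl) = 7.67238 mol.
Reaction (3): HCl→NH4Cl ratio 1:1 ⇒ n(NH4Cl) = 7.67238 mol.
Mass of NH4Cl = 7.67238 × 53.492 = 410.411 g.

410.41 g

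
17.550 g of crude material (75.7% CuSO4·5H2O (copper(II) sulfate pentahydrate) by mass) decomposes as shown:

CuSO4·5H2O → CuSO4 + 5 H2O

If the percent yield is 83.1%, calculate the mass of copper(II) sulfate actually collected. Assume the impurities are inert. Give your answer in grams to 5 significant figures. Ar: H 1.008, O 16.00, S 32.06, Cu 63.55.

7.0572 g

Pure CuSO4·5H2O available = 17.550 g × 0.757 = 13.2854 g.
M(CuSO4·5H2O) = 63.55 + 32.06 + 9(16.00) + 10(1.008) = 249.69 g/mol.
M(CuSO4) = 63.55 + 32.06 + 4(16.00) = 159.61 g/mol.
n(CuSO4·5H2O) = 13.2854 g / 249.69 g/mol = 0.0532074 mol.
From the equation the CuSO4·5H2O:CuSO4 mole ratio is 1:1, so n(CuSO4) = 0.0532074 × 1/1 = 0.0532074 mol.
Mass of CuSO4 = 0.0532074 mol × 159.61 g/mol = 8.49243 g.
Actual mass collected = 8.49243 g × 0.831 = 7.05721 g.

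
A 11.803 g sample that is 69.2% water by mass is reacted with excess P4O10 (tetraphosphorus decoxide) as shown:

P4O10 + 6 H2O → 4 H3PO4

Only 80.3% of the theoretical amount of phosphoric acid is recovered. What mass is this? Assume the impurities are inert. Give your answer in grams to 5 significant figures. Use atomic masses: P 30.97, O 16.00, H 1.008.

23.783 g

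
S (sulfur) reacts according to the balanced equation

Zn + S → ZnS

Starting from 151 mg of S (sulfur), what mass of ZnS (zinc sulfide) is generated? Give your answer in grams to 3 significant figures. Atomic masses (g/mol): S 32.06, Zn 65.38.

0.459 g

M(S) = 32.06 g/mol.
M(ZnS) = 65.38 + 32.06 = 97.44 g/mol.
Convert: 151 mg = 0.1510 g.
n(S) = 0.1510 g / 32.06 g/mol = 0.004710 mol.
From the equation the S:ZnS mole ratio is 1:1, so n(ZnS) = 0.004710 × 1/1 = 0.004710 mol.
Mass of ZnS = 0.004710 mol × 97.44 g/mol = 0.4589 g.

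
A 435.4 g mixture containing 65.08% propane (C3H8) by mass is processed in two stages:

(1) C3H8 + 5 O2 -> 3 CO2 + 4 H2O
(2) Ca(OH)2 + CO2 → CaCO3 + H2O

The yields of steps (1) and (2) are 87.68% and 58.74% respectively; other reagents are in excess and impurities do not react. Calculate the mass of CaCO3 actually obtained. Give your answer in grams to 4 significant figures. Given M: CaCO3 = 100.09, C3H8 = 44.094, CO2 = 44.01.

Pure C3H8 = 435.4 × 0.6508 = 283.36 g.
n(C3H8) = 283.36 / 44.094 = 6.4262 mol.
Step 1 (C3H8:CO2 = 1:3): theoretical n(CO2) = 19.279 mol; at 87.68% yield, n(CO2) = 16.904 mol.
Step 2 (CO2:CaCO3 = 1:1): theoretical n(CaCO3) = 16.904 mol, so theoretical mass = 16.904 × 100.09 = 1691.9 g.
At 58.74% yield, actual mass of CaCO3 = 1691.9 × 0.5874 = 993.81 g.

993.8 g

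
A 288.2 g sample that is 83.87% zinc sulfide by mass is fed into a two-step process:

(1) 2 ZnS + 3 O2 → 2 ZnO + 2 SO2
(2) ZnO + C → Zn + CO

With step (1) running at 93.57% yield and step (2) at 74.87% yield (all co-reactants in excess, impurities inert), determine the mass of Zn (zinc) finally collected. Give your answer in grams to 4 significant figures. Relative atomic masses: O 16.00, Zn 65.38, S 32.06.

Pure ZnS = 288.2 × 0.8387 = 241.71 g.
M(ZnS) = 65.38 + 32.06 = 97.44 g/mol.
M(Zn) = 65.38 g/mol.
n(ZnS) = 241.71 / 97.44 = 2.4806 mol.
Step 1 (ZnS:ZnO = 2:2): theoretical n(ZnO) = 2.4806 mol; at 93.57% yield, n(ZnO) = 2.3211 mol.
Step 2 (ZnO:Zn = 1:1): theoretical n(Zn) = 2.3211 mol, so theoretical mass = 2.3211 × 65.38 = 151.76 g.
At 74.87% yield, actual mass of Zn = 151.76 × 0.7487 = 113.62 g.

113.6 g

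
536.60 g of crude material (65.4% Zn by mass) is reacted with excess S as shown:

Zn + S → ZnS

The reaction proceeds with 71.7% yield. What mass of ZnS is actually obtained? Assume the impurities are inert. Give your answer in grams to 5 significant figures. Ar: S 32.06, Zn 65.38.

Pure Zn available = 536.60 g × 0.654 = 350.936 g.
M(Zn) = 65.38 g/mol.
M(ZnS) = 65.38 + 32.06 = 97.44 g/mol.
n(Zn) = 350.936 g / 65.38 g/mol = 5.36764 mol.
From the equation the Zn:ZnS mole ratio is 1:1, so n(ZnS) = 5.36764 × 1/1 = 5.36764 mol.
Mass of ZnS = 5.36764 mol × 97.44 g/mol = 523.023 g.
Actual mass collected = 523.023 g × 0.717 = 375.007 g.

375.01 g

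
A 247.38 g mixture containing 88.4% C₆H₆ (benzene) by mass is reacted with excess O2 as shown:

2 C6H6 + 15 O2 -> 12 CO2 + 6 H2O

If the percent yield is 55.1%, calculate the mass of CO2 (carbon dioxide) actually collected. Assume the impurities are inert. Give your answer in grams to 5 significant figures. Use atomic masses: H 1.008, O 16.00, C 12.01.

Pure C6H6 available = 247.38 g × 0.884 = 218.684 g.
M(C6H6) = 6(12.01) + 6(1.008) = 78.108 g/mol.
M(CO2) = 12.01 + 2(16.00) = 44.01 g/mol.
n(C6H6) = 218.684 g / 78.108 g/mol = 2.79976 mol.
From the equation the C6H6:CO2 mole ratio is 2:12, so n(CO2) = 2.79976 × 12/2 = 16.7986 mol.
Mass of CO2 = 16.7986 mol × 44.01 g/mol = 739.306 g.
Actual mass collected = 739.306 g × 0.551 = 407.357 g.

407.36 g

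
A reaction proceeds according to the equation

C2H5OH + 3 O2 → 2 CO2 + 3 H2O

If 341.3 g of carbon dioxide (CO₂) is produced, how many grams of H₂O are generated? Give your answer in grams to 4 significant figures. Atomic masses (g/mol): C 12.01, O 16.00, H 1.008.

M(CO2) = 12.01 + 2(16.00) = 44.01 g/mol.
M(H2O) = 2(1.008) + 16.00 = 18.016 g/mol.
n(CO2) = 341.30 g / 44.01 g/mol = 7.7551 mol.
From the equation the CO2:H2O mole ratio is 2:3, so n(H2O) = 7.7551 × 3/2 = 11.633 mol.
Mass of H2O = 11.633 mol × 18.016 g/mol = 209.57 g.

209.6 g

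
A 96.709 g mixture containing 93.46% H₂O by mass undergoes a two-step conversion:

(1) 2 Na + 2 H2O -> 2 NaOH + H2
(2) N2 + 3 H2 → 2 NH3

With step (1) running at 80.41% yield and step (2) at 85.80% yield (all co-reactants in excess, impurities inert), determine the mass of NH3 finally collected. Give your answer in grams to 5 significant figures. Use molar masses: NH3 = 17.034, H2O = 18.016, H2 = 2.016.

19.653 g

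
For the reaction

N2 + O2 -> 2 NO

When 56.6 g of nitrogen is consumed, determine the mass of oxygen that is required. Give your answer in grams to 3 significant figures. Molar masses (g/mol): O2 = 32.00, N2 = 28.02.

n(N2) = 56.60 g / 28.02 g/mol = 2.020 mol.
From the equation the N2:O2 mole ratio is 1:1, so n(O2) = 2.020 × 1/1 = 2.020 mol.
Mass of O2 = 2.020 mol × 32.00 g/mol = 64.64 g.

64.6 g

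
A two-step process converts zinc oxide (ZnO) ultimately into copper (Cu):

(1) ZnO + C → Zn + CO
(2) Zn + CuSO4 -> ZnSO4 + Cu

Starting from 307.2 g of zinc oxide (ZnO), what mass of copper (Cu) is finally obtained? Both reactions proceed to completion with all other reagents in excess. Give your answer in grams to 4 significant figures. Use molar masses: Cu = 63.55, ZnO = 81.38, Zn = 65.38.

n(ZnO) = 307.20 / 81.38 = 3.7749 mol.
Step 1 gives a 1:1 ratio of ZnO to Zn, so n(Zn) = 3.7749 mol.
In step 2 the Zn:Cu ratio is 1:1, so n(Cu) = 3.7749 mol.
Mass of Cu = 3.7749 × 63.55 = 239.89 g.

239.9 g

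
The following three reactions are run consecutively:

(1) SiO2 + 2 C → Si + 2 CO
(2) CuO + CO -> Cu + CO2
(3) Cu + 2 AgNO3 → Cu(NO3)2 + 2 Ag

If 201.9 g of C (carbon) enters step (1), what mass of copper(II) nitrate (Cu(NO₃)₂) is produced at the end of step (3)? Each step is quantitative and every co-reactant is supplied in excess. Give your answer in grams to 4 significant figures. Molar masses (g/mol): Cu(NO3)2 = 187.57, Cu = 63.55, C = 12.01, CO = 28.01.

n(C) = 201.9 / 12.01 = 16.811 mol.
Reaction (1): C→CO ratio 2:2 ⇒ n(CO) = 16.811 mol.
Reaction (2): CO→Cu ratio 1:1 ⇒ n(Cu) = 16.811 mol.
Reaction (3): Cu→Cu(NO3)2 ratio 1:1 ⇒ n(Cu(NO3)2) = 16.811 mol.
Mass of Cu(NO3)2 = 16.811 × 187.57 = 3153.2 g.

3153 g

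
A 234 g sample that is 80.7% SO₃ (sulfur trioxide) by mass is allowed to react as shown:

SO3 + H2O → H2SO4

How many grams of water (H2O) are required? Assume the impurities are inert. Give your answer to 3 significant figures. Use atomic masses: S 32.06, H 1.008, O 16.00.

Mass of pure SO3 = 234 g × 0.807 = 188.8 g.
M(SO3) = 32.06 + 3(16.00) = 80.06 g/mol.
M(H2O) = 2(1.008) + 16.00 = 18.016 g/mol.
n(SO3) = 188.8 g / 80.06 g/mol = 2.359 mol.
From the equation the SO3:H2O mole ratio is 1:1, so n(H2O) = 2.359 × 1/1 = 2.359 mol.
Mass of H2O = 2.359 mol × 18.016 g/mol = 42.49 g.

42.5 g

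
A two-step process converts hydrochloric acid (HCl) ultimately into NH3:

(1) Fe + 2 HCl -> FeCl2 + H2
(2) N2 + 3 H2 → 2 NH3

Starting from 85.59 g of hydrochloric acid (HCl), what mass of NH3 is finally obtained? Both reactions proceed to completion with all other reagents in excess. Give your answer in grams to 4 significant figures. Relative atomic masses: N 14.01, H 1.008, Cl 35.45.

M(HCl) = 1.008 + 35.45 = 36.458 g/mol.
M(NH3) = 14.01 + 3(1.008) = 17.034 g/mol.
n(HCl) = 85.590 / 36.458 = 2.3476 mol.
Step 1 gives a 2:1 ratio of HCl to H2, so n(H2) = 1.1738 mol.
In step 2 the H2:NH3 ratio is 3:2, so n(NH3) = 0.78254 mol.
Mass of NH3 = 0.78254 × 17.034 = 13.330 g.

13.33 g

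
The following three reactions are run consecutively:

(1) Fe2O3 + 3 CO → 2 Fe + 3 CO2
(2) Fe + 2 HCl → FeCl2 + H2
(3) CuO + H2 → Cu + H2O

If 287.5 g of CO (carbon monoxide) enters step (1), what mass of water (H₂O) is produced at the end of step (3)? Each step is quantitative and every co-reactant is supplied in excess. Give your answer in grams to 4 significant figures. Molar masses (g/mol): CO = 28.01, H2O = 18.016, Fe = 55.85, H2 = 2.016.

n(CO) = 287.5 / 28.01 = 10.264 mol.
Reaction (1): CO→Fe ratio 3:2 ⇒ n(Fe) = 6.8428 mol.
Reaction (2): Fe→H2 ratio 1:1 ⇒ n(H2) = 6.8428 mol.
Reaction (3): H2→H2O ratio 1:1 ⇒ n(H2O) = 6.8428 mol.
Mass of H2O = 6.8428 × 18.016 = 123.28 g.

123.3 g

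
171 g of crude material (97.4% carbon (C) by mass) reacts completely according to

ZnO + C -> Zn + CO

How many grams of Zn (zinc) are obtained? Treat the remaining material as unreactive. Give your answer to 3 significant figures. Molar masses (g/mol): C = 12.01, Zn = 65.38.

Mass of pure C = 171 g × 0.974 = 166.6 g.
n(C) = 166.6 g / 12.01 g/mol = 13.87 mol.
From the equation the C:Zn mole ratio is 1:1, so n(Zn) = 13.87 × 1/1 = 13.87 mol.
Mass of Zn = 13.87 mol × 65.38 g/mol = 906.7 g.

907 g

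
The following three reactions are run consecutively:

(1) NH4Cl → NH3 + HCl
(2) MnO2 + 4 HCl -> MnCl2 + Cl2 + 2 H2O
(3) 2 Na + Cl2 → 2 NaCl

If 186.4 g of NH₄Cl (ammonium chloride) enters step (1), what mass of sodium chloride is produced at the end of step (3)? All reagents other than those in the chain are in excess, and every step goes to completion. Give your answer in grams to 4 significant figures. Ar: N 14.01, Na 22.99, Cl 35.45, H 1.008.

101.8 g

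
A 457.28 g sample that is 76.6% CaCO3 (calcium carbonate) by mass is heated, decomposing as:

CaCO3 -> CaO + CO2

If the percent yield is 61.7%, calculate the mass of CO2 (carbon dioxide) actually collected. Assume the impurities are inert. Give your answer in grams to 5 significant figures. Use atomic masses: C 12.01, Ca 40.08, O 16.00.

Pure CaCO3 available = 457.28 g × 0.766 = 350.276 g.
M(CaCO3) = 40.08 + 12.01 + 3(16.00) = 100.09 g/mol.
M(CO2) = 12.01 + 2(16.00) = 44.01 g/mol.
n(CaCO3) = 350.276 g / 100.09 g/mol = 3.49962 mol.
From the equation the CaCO3:CO2 mole ratio is 1:1, so n(CO2) = 3.49962 × 1/1 = 3.49962 mol.
Mass of CO2 = 3.49962 mol × 44.01 g/mol = 154.018 g.
Actual mass collected = 154.018 g × 0.617 = 95.0291 g.

95.029 g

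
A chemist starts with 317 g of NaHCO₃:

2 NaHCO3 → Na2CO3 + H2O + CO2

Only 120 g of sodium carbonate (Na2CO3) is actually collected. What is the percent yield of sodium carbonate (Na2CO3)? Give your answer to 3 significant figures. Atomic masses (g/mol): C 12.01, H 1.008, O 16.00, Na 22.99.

60.0 %

M(NaHCO3) = 22.99 + 1.008 + 12.01 + 3(16.00) = 84.008 g/mol.
M(Na2CO3) = 2(22.99) + 12.01 + 3(16.00) = 105.99 g/mol.
n(NaHCO3) = 317.0 g / 84.008 g/mol = 3.773 mol.
From the equation the NaHCO3:Na2CO3 mole ratio is 2:1, so n(Na2CO3) = 3.773 × 1/2 = 1.887 mol.
Mass of Na2CO3 = 1.887 mol × 105.99 g/mol = 200.0 g.
This is the theoretical yield. Percent yield = 120 g / 200.0 g × 100% = 60.01%.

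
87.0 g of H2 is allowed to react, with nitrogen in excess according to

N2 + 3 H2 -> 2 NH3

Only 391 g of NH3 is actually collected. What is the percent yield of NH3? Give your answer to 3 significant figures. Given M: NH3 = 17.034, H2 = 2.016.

n(H2) = 87.00 g / 2.016 g/mol = 43.15 mol.
From the equation the H2:NH3 mole ratio is 3:2, so n(NH3) = 43.15 × 2/3 = 28.77 mol.
Mass of NH3 = 28.77 mol × 17.034 g/mol = 490.1 g.
This is the theoretical yield. Percent yield = 391 g / 490.1 g × 100% = 79.79%.

79.8 %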